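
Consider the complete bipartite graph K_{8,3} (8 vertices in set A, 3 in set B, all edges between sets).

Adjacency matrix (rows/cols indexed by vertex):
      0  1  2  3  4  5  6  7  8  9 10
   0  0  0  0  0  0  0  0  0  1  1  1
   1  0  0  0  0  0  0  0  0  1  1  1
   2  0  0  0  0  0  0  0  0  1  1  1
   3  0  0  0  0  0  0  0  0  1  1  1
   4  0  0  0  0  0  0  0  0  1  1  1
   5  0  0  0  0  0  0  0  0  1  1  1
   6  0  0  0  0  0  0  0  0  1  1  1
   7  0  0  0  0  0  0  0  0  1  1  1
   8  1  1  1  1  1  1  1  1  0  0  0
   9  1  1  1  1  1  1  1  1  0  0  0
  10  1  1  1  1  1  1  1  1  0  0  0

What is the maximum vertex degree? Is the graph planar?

Set-A vertices have degree 3; set-B vertices have degree 8. Maximum degree = max(8,3) = 8.
K_{8,3} contains K_{3,3} as a subgraph (since both sides have >= 3 vertices); by Kuratowski's theorem it is not planar.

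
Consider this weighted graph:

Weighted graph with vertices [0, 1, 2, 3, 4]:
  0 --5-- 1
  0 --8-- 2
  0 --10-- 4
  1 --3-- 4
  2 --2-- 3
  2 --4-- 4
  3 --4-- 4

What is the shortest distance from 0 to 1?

Using Dijkstra's algorithm from vertex 0:
Shortest path: 0 -> 1
Total weight: 5 = 5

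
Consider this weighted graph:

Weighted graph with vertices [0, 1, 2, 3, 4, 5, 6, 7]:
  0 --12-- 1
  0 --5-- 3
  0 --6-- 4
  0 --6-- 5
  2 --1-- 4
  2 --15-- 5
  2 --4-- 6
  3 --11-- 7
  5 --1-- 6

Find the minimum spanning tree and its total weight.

Applying Kruskal's algorithm (sort edges by weight, add if no cycle):
  Add (2,4) w=1
  Add (5,6) w=1
  Add (2,6) w=4
  Add (0,3) w=5
  Add (0,5) w=6
  Skip (0,4) w=6 (creates cycle)
  Add (3,7) w=11
  Add (0,1) w=12
  Skip (2,5) w=15 (creates cycle)
MST weight = 40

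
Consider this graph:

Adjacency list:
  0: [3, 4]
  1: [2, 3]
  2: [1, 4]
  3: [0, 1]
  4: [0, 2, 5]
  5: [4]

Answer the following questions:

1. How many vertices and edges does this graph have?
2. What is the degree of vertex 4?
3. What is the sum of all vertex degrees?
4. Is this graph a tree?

Count: 6 vertices, 6 edges.
Vertex 4 has neighbors [0, 2, 5], degree = 3.
Handshaking lemma: 2 * 6 = 12.
A tree on 6 vertices has 5 edges. This graph has 6 edges (1 extra). Not a tree.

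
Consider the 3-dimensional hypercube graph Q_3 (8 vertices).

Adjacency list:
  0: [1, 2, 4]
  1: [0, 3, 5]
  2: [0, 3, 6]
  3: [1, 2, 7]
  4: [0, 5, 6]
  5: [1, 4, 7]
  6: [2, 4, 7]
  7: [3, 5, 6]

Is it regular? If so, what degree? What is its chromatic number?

In Q_3, every vertex has exactly 3 neighbors (flip one of 3 bits), so it is 3-regular.
Q_3 is bipartite (partition by bit-parity), so chromatic number = 2.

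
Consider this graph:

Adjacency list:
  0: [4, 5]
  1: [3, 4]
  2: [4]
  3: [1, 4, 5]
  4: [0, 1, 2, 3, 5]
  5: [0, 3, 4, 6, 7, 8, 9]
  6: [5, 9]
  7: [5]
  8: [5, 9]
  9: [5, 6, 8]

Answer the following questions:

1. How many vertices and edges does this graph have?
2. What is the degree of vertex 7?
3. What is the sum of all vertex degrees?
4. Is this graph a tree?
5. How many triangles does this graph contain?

Count: 10 vertices, 14 edges.
Vertex 7 has neighbors [5], degree = 1.
Handshaking lemma: 2 * 14 = 28.
A tree on 10 vertices has 9 edges. This graph has 14 edges (5 extra). Not a tree.
Number of triangles = 5.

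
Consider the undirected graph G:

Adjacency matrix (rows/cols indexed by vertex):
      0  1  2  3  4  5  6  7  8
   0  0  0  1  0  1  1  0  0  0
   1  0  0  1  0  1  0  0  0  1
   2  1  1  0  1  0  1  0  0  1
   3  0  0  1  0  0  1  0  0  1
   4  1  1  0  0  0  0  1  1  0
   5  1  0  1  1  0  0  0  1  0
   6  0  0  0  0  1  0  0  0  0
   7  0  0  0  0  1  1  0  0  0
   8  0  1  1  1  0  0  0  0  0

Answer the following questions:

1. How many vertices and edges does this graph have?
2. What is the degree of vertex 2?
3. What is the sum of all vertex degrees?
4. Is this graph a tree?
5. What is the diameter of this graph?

Count: 9 vertices, 14 edges.
Vertex 2 has neighbors [0, 1, 3, 5, 8], degree = 5.
Handshaking lemma: 2 * 14 = 28.
A tree on 9 vertices has 8 edges. This graph has 14 edges (6 extra). Not a tree.
Diameter (longest shortest path) = 4.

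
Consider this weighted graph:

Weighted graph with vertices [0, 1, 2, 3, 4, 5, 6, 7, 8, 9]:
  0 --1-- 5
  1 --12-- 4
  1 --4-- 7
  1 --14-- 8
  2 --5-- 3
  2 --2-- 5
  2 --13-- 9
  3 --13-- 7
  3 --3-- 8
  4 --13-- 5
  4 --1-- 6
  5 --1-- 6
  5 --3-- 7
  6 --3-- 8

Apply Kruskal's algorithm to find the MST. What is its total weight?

Applying Kruskal's algorithm (sort edges by weight, add if no cycle):
  Add (0,5) w=1
  Add (4,6) w=1
  Add (5,6) w=1
  Add (2,5) w=2
  Add (3,8) w=3
  Add (5,7) w=3
  Add (6,8) w=3
  Add (1,7) w=4
  Skip (2,3) w=5 (creates cycle)
  Skip (1,4) w=12 (creates cycle)
  Add (2,9) w=13
  Skip (3,7) w=13 (creates cycle)
  Skip (4,5) w=13 (creates cycle)
  Skip (1,8) w=14 (creates cycle)
MST weight = 31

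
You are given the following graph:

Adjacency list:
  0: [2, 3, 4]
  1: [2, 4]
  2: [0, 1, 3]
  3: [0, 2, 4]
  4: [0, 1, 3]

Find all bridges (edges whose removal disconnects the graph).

No bridges found. The graph is 2-edge-connected (no single edge removal disconnects it).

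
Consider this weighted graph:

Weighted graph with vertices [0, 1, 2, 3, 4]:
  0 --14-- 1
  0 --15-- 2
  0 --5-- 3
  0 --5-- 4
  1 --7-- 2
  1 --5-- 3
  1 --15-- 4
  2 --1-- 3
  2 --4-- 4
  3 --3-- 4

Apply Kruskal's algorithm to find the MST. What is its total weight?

Applying Kruskal's algorithm (sort edges by weight, add if no cycle):
  Add (2,3) w=1
  Add (3,4) w=3
  Skip (2,4) w=4 (creates cycle)
  Add (0,3) w=5
  Skip (0,4) w=5 (creates cycle)
  Add (1,3) w=5
  Skip (1,2) w=7 (creates cycle)
  Skip (0,1) w=14 (creates cycle)
  Skip (0,2) w=15 (creates cycle)
  Skip (1,4) w=15 (creates cycle)
MST weight = 14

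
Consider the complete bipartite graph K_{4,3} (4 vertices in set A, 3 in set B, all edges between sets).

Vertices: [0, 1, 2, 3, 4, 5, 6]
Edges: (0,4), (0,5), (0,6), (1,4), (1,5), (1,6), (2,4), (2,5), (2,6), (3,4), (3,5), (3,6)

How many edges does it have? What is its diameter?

K_{4,3} has 4 * 3 = 12 edges.
Any vertex reaches any opposite-side vertex in 1 step; same-side vertices reach in 2 steps via any opposite-side vertex.
Diameter = 2.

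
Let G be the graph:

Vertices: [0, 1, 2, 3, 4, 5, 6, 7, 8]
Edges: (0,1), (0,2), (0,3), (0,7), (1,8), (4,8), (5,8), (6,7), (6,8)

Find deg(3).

Vertex 3 has neighbors [0], so deg(3) = 1.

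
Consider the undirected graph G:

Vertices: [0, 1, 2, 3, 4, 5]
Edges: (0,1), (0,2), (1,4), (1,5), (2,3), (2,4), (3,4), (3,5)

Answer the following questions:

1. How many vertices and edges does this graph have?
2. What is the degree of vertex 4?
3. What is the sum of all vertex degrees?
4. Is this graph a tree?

Count: 6 vertices, 8 edges.
Vertex 4 has neighbors [1, 2, 3], degree = 3.
Handshaking lemma: 2 * 8 = 16.
A tree on 6 vertices has 5 edges. This graph has 8 edges (3 extra). Not a tree.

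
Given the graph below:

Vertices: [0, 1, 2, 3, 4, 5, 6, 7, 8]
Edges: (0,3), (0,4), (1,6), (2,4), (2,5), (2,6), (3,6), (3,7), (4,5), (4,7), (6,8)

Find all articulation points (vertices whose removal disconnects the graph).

An articulation point is a vertex whose removal disconnects the graph.
Articulation points: [6]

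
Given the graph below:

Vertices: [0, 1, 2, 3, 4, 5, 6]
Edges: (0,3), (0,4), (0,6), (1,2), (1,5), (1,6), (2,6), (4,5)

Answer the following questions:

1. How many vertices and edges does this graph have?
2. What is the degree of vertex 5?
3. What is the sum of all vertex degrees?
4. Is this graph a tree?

Count: 7 vertices, 8 edges.
Vertex 5 has neighbors [1, 4], degree = 2.
Handshaking lemma: 2 * 8 = 16.
A tree on 7 vertices has 6 edges. This graph has 8 edges (2 extra). Not a tree.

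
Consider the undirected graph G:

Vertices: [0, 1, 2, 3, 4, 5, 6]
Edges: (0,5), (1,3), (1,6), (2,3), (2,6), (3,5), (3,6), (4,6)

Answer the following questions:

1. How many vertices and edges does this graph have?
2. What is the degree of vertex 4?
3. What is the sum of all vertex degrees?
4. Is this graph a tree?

Count: 7 vertices, 8 edges.
Vertex 4 has neighbors [6], degree = 1.
Handshaking lemma: 2 * 8 = 16.
A tree on 7 vertices has 6 edges. This graph has 8 edges (2 extra). Not a tree.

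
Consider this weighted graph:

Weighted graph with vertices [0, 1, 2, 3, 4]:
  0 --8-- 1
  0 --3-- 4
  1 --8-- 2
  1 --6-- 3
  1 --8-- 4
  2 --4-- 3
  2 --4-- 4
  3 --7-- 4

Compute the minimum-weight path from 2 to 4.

Using Dijkstra's algorithm from vertex 2:
Shortest path: 2 -> 4
Total weight: 4 = 4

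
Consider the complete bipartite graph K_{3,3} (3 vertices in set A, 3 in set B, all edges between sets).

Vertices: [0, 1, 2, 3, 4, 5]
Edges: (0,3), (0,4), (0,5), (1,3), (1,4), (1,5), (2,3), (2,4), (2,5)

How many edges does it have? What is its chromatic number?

K_{3,3} has 3 * 3 = 9 edges.
Bipartite graphs have chromatic number 2 (color each partition differently).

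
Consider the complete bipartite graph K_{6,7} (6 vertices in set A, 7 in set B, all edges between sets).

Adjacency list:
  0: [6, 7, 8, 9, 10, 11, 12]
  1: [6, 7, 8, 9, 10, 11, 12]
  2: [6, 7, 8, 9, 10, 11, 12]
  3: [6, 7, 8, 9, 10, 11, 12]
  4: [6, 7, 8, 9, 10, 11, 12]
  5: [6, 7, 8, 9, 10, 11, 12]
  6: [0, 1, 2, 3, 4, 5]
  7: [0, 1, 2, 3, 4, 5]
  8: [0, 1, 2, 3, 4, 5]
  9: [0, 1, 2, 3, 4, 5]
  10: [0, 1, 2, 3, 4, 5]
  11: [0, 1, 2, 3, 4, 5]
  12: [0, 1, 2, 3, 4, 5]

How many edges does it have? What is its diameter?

K_{6,7} has 6 * 7 = 42 edges.
Any vertex reaches any opposite-side vertex in 1 step; same-side vertices reach in 2 steps via any opposite-side vertex.
Diameter = 2.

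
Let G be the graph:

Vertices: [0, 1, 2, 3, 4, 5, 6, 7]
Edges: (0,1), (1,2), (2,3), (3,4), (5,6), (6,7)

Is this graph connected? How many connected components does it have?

Checking connectivity: the graph has 2 connected component(s).
Components: [[0, 1, 2, 3, 4], [5, 6, 7]]. The graph is NOT connected.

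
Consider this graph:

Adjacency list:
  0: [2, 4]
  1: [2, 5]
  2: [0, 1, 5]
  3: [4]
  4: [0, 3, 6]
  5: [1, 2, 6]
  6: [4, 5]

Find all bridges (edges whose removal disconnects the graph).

A bridge is an edge whose removal increases the number of connected components.
Bridges found: (3,4)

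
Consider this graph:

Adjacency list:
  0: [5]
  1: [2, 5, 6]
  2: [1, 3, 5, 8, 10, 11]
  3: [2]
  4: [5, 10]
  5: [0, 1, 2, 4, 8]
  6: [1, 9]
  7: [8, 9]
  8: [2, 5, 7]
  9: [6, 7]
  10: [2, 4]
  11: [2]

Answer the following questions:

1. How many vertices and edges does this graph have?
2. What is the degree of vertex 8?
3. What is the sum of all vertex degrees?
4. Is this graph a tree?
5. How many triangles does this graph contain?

Count: 12 vertices, 15 edges.
Vertex 8 has neighbors [2, 5, 7], degree = 3.
Handshaking lemma: 2 * 15 = 30.
A tree on 12 vertices has 11 edges. This graph has 15 edges (4 extra). Not a tree.
Number of triangles = 2.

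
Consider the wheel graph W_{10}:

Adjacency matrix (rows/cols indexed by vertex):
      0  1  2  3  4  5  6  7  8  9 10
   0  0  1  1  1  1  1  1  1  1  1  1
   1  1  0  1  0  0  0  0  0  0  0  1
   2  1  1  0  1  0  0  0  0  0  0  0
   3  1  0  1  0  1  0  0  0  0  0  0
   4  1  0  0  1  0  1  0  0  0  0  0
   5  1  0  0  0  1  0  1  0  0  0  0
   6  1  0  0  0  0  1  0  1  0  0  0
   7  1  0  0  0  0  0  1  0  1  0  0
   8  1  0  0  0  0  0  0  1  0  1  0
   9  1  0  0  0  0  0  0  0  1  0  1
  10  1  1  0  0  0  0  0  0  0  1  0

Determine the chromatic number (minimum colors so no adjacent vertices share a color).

W_{10} = C_{10} plus a hub adjacent to every cycle vertex.
The outer cycle needs 2 colors (even cycle); the hub is adjacent to all of them so needs a fresh color.
Chromatic number = 2 + 1 = 3.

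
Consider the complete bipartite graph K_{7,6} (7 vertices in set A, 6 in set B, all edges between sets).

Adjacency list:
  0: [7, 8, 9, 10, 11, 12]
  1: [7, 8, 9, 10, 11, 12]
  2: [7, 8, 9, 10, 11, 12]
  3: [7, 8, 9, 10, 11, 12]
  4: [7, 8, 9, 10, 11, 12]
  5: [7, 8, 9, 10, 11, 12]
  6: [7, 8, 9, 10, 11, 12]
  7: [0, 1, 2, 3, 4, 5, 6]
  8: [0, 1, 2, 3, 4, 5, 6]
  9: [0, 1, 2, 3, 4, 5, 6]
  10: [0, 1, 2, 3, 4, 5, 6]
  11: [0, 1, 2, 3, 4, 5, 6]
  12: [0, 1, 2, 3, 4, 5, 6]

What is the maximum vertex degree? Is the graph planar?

Set-A vertices have degree 6; set-B vertices have degree 7. Maximum degree = max(7,6) = 7.
K_{7,6} contains K_{3,3} as a subgraph (since both sides have >= 3 vertices); by Kuratowski's theorem it is not planar.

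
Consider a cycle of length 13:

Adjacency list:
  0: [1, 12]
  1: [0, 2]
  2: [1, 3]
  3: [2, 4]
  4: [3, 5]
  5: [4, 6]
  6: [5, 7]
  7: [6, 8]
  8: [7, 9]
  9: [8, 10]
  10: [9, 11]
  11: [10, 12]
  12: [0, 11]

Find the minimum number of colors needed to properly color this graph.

This is an odd cycle (C_13). Odd cycles are not bipartite (any 2-coloring forces two adjacent vertices to match), and 3 colors suffice.
Chromatic number = 3.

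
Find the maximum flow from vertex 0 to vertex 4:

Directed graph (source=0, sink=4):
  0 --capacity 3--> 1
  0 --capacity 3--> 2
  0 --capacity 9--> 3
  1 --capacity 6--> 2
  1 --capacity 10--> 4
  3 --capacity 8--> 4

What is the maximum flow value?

Computing max flow:
  Flow on (0->1): 3/3
  Flow on (0->3): 8/9
  Flow on (1->4): 3/10
  Flow on (3->4): 8/8
Maximum flow = 11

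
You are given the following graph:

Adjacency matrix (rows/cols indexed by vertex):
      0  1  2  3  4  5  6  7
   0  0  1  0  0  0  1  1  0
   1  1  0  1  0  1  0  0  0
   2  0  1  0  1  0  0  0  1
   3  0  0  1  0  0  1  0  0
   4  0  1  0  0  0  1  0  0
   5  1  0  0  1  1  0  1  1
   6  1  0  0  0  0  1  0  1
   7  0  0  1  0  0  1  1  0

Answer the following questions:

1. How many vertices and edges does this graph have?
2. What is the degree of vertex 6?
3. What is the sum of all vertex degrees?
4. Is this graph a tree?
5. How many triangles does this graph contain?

Count: 8 vertices, 12 edges.
Vertex 6 has neighbors [0, 5, 7], degree = 3.
Handshaking lemma: 2 * 12 = 24.
A tree on 8 vertices has 7 edges. This graph has 12 edges (5 extra). Not a tree.
Number of triangles = 2.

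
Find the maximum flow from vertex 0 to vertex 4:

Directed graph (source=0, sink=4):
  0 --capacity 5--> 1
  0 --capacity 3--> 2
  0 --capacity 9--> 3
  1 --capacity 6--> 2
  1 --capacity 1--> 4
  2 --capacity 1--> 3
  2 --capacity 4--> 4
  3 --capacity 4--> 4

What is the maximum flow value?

Computing max flow:
  Flow on (0->1): 3/5
  Flow on (0->2): 3/3
  Flow on (0->3): 3/9
  Flow on (1->2): 2/6
  Flow on (1->4): 1/1
  Flow on (2->3): 1/1
  Flow on (2->4): 4/4
  Flow on (3->4): 4/4
Maximum flow = 9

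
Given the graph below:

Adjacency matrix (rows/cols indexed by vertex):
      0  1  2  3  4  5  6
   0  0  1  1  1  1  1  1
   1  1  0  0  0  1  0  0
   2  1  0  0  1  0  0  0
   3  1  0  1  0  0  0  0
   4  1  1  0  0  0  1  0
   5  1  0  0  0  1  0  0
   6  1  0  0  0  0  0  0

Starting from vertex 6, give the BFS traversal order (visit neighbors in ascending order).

BFS from vertex 6 (neighbors processed in ascending order):
Visit order: 6, 0, 1, 2, 3, 4, 5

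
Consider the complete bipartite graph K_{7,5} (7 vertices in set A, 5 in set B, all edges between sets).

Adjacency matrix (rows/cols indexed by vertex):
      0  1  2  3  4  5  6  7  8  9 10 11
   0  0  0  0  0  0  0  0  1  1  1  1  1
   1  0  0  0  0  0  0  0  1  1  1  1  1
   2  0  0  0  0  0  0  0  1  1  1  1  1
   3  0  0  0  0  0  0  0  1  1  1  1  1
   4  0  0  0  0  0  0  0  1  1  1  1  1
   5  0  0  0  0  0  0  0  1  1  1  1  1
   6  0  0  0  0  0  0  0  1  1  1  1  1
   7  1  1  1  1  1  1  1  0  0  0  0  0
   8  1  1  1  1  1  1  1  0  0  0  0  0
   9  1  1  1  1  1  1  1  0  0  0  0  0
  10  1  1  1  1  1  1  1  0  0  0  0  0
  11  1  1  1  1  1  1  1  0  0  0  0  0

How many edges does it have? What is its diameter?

K_{7,5} has 7 * 5 = 35 edges.
Any vertex reaches any opposite-side vertex in 1 step; same-side vertices reach in 2 steps via any opposite-side vertex.
Diameter = 2.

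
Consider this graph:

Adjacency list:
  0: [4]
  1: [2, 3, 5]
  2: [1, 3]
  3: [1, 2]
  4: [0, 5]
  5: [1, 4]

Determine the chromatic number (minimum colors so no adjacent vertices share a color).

The graph has a maximum clique of size 3 (lower bound on chromatic number).
A valid 3-coloring: {0: 1, 1: 0, 2: 1, 3: 2, 4: 0, 5: 1}.
Chromatic number = 3.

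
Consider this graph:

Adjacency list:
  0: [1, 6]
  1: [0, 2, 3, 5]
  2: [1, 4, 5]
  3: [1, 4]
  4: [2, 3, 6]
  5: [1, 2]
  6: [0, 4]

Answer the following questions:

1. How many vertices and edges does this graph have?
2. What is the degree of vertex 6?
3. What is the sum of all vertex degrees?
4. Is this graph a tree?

Count: 7 vertices, 9 edges.
Vertex 6 has neighbors [0, 4], degree = 2.
Handshaking lemma: 2 * 9 = 18.
A tree on 7 vertices has 6 edges. This graph has 9 edges (3 extra). Not a tree.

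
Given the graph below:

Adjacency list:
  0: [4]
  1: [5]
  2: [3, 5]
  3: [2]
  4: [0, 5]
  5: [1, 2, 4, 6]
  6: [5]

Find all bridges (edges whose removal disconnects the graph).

A bridge is an edge whose removal increases the number of connected components.
Bridges found: (0,4), (1,5), (2,3), (2,5), (4,5), (5,6)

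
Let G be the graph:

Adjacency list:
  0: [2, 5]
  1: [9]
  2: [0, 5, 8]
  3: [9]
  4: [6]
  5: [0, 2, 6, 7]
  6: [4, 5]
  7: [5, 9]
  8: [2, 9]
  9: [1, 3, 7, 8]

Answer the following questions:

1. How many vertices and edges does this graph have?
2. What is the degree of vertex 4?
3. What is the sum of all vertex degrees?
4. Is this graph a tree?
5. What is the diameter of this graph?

Count: 10 vertices, 11 edges.
Vertex 4 has neighbors [6], degree = 1.
Handshaking lemma: 2 * 11 = 22.
A tree on 10 vertices has 9 edges. This graph has 11 edges (2 extra). Not a tree.
Diameter (longest shortest path) = 5.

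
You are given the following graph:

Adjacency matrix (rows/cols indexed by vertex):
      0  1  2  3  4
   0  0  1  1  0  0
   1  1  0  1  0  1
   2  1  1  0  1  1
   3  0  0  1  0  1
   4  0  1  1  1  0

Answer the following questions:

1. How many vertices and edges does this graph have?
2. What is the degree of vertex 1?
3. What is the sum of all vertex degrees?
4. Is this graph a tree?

Count: 5 vertices, 7 edges.
Vertex 1 has neighbors [0, 2, 4], degree = 3.
Handshaking lemma: 2 * 7 = 14.
A tree on 5 vertices has 4 edges. This graph has 7 edges (3 extra). Not a tree.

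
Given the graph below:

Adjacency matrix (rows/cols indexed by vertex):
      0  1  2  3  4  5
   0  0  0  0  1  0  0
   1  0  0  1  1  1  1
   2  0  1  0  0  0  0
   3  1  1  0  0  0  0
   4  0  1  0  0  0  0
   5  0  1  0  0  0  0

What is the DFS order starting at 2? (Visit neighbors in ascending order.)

DFS from vertex 2 (neighbors processed in ascending order):
Visit order: 2, 1, 3, 0, 4, 5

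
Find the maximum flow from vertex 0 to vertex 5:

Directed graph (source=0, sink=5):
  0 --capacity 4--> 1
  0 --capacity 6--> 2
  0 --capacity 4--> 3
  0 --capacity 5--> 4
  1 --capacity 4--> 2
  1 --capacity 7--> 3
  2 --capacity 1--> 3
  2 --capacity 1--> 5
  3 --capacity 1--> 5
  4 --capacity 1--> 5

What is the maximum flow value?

Computing max flow:
  Flow on (0->2): 2/6
  Flow on (0->4): 1/5
  Flow on (2->3): 1/1
  Flow on (2->5): 1/1
  Flow on (3->5): 1/1
  Flow on (4->5): 1/1
Maximum flow = 3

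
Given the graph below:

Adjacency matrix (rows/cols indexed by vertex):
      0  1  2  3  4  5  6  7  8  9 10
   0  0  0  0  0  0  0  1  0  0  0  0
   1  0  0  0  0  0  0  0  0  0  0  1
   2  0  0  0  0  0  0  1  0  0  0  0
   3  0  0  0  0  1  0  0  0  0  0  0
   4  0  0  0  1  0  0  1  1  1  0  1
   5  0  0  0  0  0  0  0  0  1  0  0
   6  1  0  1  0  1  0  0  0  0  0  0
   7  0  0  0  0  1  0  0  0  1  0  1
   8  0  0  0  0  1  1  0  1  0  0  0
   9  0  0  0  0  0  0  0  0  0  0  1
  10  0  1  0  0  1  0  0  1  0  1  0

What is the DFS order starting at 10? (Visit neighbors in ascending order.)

DFS from vertex 10 (neighbors processed in ascending order):
Visit order: 10, 1, 4, 3, 6, 0, 2, 7, 8, 5, 9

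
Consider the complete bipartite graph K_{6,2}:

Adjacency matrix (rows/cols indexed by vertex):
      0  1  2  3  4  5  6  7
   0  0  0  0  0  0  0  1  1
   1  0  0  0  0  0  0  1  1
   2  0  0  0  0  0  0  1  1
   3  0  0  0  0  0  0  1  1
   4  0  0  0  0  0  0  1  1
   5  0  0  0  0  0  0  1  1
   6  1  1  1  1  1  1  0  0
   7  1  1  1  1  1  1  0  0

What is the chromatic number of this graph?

K_{6,2} is bipartite: vertices split into two independent sets of size 6 and 2.
Color one set 0, the other 1. No adjacent vertices share a color.
Chromatic number = 2.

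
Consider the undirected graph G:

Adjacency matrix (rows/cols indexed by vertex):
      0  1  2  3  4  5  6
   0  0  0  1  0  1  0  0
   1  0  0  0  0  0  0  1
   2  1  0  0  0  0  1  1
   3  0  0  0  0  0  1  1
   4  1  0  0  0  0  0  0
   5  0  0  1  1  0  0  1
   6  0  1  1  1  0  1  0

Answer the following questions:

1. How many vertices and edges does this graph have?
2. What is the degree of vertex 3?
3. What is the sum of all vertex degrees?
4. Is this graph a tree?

Count: 7 vertices, 8 edges.
Vertex 3 has neighbors [5, 6], degree = 2.
Handshaking lemma: 2 * 8 = 16.
A tree on 7 vertices has 6 edges. This graph has 8 edges (2 extra). Not a tree.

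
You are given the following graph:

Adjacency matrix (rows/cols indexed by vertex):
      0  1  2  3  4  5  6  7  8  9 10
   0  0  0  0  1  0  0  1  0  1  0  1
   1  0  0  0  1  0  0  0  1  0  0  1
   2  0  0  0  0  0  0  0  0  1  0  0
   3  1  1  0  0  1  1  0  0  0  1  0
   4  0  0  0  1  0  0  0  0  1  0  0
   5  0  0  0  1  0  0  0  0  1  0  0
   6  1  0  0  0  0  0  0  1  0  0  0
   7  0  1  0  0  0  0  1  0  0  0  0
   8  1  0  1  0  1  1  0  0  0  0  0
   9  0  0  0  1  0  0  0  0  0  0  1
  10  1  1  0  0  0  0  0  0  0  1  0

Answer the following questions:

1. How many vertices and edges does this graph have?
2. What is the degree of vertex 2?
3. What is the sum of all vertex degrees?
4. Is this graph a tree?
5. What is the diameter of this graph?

Count: 11 vertices, 15 edges.
Vertex 2 has neighbors [8], degree = 1.
Handshaking lemma: 2 * 15 = 30.
A tree on 11 vertices has 10 edges. This graph has 15 edges (5 extra). Not a tree.
Diameter (longest shortest path) = 4.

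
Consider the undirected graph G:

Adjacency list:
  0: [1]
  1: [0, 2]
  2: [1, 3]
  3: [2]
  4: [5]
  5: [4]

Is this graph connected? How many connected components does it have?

Checking connectivity: the graph has 2 connected component(s).
Components: [[0, 1, 2, 3], [4, 5]]. The graph is NOT connected.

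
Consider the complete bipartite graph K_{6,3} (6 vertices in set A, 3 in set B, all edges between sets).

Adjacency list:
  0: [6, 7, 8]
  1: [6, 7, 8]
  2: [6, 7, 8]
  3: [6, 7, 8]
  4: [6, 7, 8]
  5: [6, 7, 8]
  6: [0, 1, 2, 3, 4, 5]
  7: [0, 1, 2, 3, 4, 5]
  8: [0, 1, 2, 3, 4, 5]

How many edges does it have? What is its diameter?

K_{6,3} has 6 * 3 = 18 edges.
Any vertex reaches any opposite-side vertex in 1 step; same-side vertices reach in 2 steps via any opposite-side vertex.
Diameter = 2.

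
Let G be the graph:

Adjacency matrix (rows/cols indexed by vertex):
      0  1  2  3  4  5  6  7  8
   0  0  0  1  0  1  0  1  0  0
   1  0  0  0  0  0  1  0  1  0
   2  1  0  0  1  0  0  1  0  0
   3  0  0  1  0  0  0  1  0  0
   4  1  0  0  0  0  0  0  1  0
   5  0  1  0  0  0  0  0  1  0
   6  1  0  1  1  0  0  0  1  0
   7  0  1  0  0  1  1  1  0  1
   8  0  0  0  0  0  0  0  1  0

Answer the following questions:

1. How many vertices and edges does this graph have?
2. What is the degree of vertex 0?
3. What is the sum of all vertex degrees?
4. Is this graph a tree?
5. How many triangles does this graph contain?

Count: 9 vertices, 12 edges.
Vertex 0 has neighbors [2, 4, 6], degree = 3.
Handshaking lemma: 2 * 12 = 24.
A tree on 9 vertices has 8 edges. This graph has 12 edges (4 extra). Not a tree.
Number of triangles = 3.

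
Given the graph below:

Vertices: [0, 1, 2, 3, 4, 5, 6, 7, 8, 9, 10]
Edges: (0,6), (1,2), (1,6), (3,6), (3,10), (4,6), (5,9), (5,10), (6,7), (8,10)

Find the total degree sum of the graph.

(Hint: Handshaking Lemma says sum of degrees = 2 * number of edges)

Count edges: 10 edges.
By Handshaking Lemma: sum of degrees = 2 * 10 = 20.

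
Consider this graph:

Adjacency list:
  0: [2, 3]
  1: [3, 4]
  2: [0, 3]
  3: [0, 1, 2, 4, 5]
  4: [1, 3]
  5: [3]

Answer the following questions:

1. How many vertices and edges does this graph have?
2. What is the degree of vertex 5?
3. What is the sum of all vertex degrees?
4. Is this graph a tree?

Count: 6 vertices, 7 edges.
Vertex 5 has neighbors [3], degree = 1.
Handshaking lemma: 2 * 7 = 14.
A tree on 6 vertices has 5 edges. This graph has 7 edges (2 extra). Not a tree.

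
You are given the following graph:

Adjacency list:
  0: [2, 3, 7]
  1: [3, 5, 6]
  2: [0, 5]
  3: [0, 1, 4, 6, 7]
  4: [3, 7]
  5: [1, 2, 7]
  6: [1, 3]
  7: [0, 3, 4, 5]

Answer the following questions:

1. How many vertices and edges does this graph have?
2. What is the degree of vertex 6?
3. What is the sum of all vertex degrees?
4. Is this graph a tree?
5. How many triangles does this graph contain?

Count: 8 vertices, 12 edges.
Vertex 6 has neighbors [1, 3], degree = 2.
Handshaking lemma: 2 * 12 = 24.
A tree on 8 vertices has 7 edges. This graph has 12 edges (5 extra). Not a tree.
Number of triangles = 3.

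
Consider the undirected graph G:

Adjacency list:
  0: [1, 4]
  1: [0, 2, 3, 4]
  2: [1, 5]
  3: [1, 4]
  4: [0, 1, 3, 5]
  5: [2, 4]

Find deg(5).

Vertex 5 has neighbors [2, 4], so deg(5) = 2.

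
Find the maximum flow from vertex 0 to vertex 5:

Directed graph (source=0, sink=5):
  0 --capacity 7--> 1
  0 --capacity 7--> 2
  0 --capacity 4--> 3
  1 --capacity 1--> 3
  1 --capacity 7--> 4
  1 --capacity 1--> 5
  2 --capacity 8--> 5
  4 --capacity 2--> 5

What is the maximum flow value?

Computing max flow:
  Flow on (0->1): 3/7
  Flow on (0->2): 7/7
  Flow on (1->4): 2/7
  Flow on (1->5): 1/1
  Flow on (2->5): 7/8
  Flow on (4->5): 2/2
Maximum flow = 10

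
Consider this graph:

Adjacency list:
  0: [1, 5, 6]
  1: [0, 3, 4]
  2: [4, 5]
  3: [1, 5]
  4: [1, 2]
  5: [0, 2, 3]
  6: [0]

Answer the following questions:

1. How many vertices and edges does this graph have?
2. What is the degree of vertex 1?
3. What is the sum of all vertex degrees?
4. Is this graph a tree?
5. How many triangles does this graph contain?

Count: 7 vertices, 8 edges.
Vertex 1 has neighbors [0, 3, 4], degree = 3.
Handshaking lemma: 2 * 8 = 16.
A tree on 7 vertices has 6 edges. This graph has 8 edges (2 extra). Not a tree.
Number of triangles = 0.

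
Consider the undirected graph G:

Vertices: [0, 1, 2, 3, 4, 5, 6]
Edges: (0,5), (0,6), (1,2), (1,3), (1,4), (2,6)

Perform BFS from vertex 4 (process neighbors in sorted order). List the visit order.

BFS from vertex 4 (neighbors processed in ascending order):
Visit order: 4, 1, 2, 3, 6, 0, 5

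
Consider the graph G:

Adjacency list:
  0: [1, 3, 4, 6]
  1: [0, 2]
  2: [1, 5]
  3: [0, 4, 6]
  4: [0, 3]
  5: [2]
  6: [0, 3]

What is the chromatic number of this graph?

The graph has a maximum clique of size 3 (lower bound on chromatic number).
A valid 3-coloring: {0: 0, 1: 1, 2: 0, 3: 1, 4: 2, 5: 1, 6: 2}.
Chromatic number = 3.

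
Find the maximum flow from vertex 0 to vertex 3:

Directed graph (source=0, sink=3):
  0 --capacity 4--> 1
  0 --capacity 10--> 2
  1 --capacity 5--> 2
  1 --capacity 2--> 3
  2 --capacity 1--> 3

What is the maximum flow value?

Computing max flow:
  Flow on (0->1): 3/4
  Flow on (1->2): 1/5
  Flow on (1->3): 2/2
  Flow on (2->3): 1/1
Maximum flow = 3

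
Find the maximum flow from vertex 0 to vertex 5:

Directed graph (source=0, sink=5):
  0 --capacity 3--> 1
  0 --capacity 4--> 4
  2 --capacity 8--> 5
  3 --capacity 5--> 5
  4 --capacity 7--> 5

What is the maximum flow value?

Computing max flow:
  Flow on (0->4): 4/4
  Flow on (4->5): 4/7
Maximum flow = 4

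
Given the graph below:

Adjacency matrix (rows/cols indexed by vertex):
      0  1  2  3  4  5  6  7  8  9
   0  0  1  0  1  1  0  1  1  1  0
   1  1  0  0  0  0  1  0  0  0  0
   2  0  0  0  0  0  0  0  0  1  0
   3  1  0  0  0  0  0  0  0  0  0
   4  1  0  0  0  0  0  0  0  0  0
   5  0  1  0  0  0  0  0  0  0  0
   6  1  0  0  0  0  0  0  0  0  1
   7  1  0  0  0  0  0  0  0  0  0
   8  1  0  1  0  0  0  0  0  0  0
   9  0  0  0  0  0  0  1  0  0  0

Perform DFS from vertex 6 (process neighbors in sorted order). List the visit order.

DFS from vertex 6 (neighbors processed in ascending order):
Visit order: 6, 0, 1, 5, 3, 4, 7, 8, 2, 9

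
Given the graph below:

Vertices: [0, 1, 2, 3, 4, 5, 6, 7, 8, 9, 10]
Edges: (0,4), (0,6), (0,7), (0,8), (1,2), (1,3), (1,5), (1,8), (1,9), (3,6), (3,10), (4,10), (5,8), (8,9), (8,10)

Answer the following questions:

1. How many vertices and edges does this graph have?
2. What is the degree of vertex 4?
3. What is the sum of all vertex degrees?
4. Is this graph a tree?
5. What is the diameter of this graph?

Count: 11 vertices, 15 edges.
Vertex 4 has neighbors [0, 10], degree = 2.
Handshaking lemma: 2 * 15 = 30.
A tree on 11 vertices has 10 edges. This graph has 15 edges (5 extra). Not a tree.
Diameter (longest shortest path) = 4.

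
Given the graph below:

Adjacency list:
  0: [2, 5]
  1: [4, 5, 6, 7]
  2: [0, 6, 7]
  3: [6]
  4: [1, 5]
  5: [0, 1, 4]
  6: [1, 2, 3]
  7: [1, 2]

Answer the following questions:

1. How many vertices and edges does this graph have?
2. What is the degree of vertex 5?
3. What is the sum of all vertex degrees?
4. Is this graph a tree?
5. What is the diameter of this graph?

Count: 8 vertices, 10 edges.
Vertex 5 has neighbors [0, 1, 4], degree = 3.
Handshaking lemma: 2 * 10 = 20.
A tree on 8 vertices has 7 edges. This graph has 10 edges (3 extra). Not a tree.
Diameter (longest shortest path) = 3.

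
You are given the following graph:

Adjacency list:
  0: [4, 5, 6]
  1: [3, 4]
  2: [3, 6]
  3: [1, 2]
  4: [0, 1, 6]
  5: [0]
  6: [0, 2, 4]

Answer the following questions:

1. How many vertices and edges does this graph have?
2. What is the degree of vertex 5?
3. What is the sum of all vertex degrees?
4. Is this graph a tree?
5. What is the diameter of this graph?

Count: 7 vertices, 8 edges.
Vertex 5 has neighbors [0], degree = 1.
Handshaking lemma: 2 * 8 = 16.
A tree on 7 vertices has 6 edges. This graph has 8 edges (2 extra). Not a tree.
Diameter (longest shortest path) = 4.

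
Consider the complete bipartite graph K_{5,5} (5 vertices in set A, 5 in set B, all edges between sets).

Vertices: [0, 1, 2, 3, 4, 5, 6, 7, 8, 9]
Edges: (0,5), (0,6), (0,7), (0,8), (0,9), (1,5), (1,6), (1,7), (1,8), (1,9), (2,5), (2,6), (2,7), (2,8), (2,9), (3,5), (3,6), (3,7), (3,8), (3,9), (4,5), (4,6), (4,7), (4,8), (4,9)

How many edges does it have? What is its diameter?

K_{5,5} has 5 * 5 = 25 edges.
Any vertex reaches any opposite-side vertex in 1 step; same-side vertices reach in 2 steps via any opposite-side vertex.
Diameter = 2.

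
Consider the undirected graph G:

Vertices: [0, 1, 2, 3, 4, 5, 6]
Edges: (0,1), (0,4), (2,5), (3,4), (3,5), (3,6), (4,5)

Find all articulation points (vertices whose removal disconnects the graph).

An articulation point is a vertex whose removal disconnects the graph.
Articulation points: [0, 3, 4, 5]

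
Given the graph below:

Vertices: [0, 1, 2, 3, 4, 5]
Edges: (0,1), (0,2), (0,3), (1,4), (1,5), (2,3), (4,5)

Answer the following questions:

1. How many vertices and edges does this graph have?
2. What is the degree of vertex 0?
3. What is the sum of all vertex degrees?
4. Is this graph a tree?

Count: 6 vertices, 7 edges.
Vertex 0 has neighbors [1, 2, 3], degree = 3.
Handshaking lemma: 2 * 7 = 14.
A tree on 6 vertices has 5 edges. This graph has 7 edges (2 extra). Not a tree.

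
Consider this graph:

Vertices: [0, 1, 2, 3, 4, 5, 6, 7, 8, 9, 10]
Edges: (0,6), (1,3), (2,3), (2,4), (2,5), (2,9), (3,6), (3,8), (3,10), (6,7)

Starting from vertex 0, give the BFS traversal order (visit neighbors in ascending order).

BFS from vertex 0 (neighbors processed in ascending order):
Visit order: 0, 6, 3, 7, 1, 2, 8, 10, 4, 5, 9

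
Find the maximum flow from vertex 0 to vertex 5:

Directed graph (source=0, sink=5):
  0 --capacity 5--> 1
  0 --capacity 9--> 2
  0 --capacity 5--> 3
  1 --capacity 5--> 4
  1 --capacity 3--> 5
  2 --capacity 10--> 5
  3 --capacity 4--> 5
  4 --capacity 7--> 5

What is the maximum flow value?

Computing max flow:
  Flow on (0->1): 5/5
  Flow on (0->2): 9/9
  Flow on (0->3): 4/5
  Flow on (1->4): 2/5
  Flow on (1->5): 3/3
  Flow on (2->5): 9/10
  Flow on (3->5): 4/4
  Flow on (4->5): 2/7
Maximum flow = 18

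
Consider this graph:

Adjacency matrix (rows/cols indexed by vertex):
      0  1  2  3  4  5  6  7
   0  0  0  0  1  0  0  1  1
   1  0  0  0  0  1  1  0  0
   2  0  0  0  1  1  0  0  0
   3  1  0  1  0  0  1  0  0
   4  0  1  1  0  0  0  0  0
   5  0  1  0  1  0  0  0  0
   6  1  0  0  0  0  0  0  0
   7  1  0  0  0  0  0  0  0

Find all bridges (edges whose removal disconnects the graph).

A bridge is an edge whose removal increases the number of connected components.
Bridges found: (0,3), (0,6), (0,7)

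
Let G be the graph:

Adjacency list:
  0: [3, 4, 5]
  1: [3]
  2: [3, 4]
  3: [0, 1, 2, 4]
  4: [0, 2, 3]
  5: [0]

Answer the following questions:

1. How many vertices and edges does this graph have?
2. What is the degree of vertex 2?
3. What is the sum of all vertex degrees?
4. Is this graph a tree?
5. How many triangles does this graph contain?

Count: 6 vertices, 7 edges.
Vertex 2 has neighbors [3, 4], degree = 2.
Handshaking lemma: 2 * 7 = 14.
A tree on 6 vertices has 5 edges. This graph has 7 edges (2 extra). Not a tree.
Number of triangles = 2.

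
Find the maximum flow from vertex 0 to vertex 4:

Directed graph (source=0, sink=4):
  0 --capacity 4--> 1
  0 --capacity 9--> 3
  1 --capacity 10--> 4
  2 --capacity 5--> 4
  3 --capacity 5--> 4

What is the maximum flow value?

Computing max flow:
  Flow on (0->1): 4/4
  Flow on (0->3): 5/9
  Flow on (1->4): 4/10
  Flow on (3->4): 5/5
Maximum flow = 9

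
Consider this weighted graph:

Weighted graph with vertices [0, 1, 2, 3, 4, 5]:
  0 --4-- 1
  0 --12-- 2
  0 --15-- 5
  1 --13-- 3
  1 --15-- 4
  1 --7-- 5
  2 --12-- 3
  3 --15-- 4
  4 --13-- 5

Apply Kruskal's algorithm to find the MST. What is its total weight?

Applying Kruskal's algorithm (sort edges by weight, add if no cycle):
  Add (0,1) w=4
  Add (1,5) w=7
  Add (0,2) w=12
  Add (2,3) w=12
  Skip (1,3) w=13 (creates cycle)
  Add (4,5) w=13
  Skip (0,5) w=15 (creates cycle)
  Skip (1,4) w=15 (creates cycle)
  Skip (3,4) w=15 (creates cycle)
MST weight = 48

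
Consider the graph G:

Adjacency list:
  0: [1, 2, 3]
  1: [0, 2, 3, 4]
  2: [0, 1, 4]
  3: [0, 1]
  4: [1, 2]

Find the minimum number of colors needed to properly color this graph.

The graph has a maximum clique of size 3 (lower bound on chromatic number).
A valid 3-coloring: {0: 1, 1: 0, 2: 2, 3: 2, 4: 1}.
Chromatic number = 3.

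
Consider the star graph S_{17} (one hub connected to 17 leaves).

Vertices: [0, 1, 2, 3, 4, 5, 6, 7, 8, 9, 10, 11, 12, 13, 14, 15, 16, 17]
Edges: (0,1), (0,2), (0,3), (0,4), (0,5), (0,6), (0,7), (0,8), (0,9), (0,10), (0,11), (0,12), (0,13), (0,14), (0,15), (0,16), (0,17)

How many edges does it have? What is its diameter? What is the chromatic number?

Star graph S_{17}: the hub connects to all 17 leaves.
Edges = 17.
Diameter = 2 (any leaf to hub is 1, leaf to leaf through hub is 2).
Star graphs are bipartite (hub vs leaves), so chromatic number = 2.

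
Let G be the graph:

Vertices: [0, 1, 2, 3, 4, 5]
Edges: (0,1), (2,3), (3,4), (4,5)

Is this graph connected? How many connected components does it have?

Checking connectivity: the graph has 2 connected component(s).
Components: [[0, 1], [2, 3, 4, 5]]. The graph is NOT connected.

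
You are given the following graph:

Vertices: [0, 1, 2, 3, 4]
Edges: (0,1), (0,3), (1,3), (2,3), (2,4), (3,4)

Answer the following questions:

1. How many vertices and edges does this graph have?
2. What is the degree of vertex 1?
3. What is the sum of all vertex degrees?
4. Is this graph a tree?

Count: 5 vertices, 6 edges.
Vertex 1 has neighbors [0, 3], degree = 2.
Handshaking lemma: 2 * 6 = 12.
A tree on 5 vertices has 4 edges. This graph has 6 edges (2 extra). Not a tree.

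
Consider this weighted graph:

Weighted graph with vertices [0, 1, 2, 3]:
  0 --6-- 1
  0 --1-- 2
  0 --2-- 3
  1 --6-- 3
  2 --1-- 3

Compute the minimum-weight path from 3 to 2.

Using Dijkstra's algorithm from vertex 3:
Shortest path: 3 -> 2
Total weight: 1 = 1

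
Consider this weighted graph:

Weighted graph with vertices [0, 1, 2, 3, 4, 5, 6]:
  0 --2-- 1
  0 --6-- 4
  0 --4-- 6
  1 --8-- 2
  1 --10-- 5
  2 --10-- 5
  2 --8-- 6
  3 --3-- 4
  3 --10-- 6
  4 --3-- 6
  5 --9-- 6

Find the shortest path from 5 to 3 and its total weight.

Using Dijkstra's algorithm from vertex 5:
Shortest path: 5 -> 6 -> 4 -> 3
Total weight: 9 + 3 + 3 = 15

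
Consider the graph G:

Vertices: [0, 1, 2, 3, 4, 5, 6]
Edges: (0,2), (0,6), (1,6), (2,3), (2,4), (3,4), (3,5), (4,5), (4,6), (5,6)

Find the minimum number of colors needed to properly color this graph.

The graph has a maximum clique of size 3 (lower bound on chromatic number).
A valid 3-coloring: {0: 0, 1: 0, 2: 2, 3: 1, 4: 0, 5: 2, 6: 1}.
Chromatic number = 3.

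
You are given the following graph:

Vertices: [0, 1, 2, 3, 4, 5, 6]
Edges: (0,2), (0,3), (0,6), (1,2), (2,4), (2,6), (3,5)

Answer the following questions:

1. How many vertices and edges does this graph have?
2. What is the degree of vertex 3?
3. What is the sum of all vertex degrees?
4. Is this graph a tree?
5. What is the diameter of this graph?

Count: 7 vertices, 7 edges.
Vertex 3 has neighbors [0, 5], degree = 2.
Handshaking lemma: 2 * 7 = 14.
A tree on 7 vertices has 6 edges. This graph has 7 edges (1 extra). Not a tree.
Diameter (longest shortest path) = 4.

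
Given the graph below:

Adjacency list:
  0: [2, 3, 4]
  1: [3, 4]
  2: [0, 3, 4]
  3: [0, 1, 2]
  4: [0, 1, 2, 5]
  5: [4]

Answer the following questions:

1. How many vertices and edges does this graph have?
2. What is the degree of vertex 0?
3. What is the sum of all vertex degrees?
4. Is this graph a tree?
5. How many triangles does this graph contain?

Count: 6 vertices, 8 edges.
Vertex 0 has neighbors [2, 3, 4], degree = 3.
Handshaking lemma: 2 * 8 = 16.
A tree on 6 vertices has 5 edges. This graph has 8 edges (3 extra). Not a tree.
Number of triangles = 2.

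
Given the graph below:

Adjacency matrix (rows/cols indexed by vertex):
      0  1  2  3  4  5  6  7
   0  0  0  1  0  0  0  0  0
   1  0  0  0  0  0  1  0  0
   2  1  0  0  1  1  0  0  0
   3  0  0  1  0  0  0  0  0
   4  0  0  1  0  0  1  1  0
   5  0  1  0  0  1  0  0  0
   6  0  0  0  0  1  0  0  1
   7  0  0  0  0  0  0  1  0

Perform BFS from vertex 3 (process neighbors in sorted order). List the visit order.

BFS from vertex 3 (neighbors processed in ascending order):
Visit order: 3, 2, 0, 4, 5, 6, 1, 7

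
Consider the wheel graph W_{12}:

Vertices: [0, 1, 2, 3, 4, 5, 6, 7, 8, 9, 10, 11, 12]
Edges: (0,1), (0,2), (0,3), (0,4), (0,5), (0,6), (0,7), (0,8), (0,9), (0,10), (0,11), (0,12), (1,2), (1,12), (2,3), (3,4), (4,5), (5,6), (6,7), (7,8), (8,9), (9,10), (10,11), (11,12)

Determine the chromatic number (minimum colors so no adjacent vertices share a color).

W_{12} = C_{12} plus a hub adjacent to every cycle vertex.
The outer cycle needs 2 colors (even cycle); the hub is adjacent to all of them so needs a fresh color.
Chromatic number = 2 + 1 = 3.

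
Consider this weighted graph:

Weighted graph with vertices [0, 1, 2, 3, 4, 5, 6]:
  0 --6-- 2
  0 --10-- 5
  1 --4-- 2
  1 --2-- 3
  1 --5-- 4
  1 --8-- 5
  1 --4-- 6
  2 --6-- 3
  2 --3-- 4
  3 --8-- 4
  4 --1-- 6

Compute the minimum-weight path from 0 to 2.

Using Dijkstra's algorithm from vertex 0:
Shortest path: 0 -> 2
Total weight: 6 = 6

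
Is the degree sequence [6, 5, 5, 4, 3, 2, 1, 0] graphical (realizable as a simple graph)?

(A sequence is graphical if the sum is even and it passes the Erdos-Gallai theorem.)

Sum of degrees = 26. Sum is even but fails Erdos-Gallai. The sequence is NOT graphical.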